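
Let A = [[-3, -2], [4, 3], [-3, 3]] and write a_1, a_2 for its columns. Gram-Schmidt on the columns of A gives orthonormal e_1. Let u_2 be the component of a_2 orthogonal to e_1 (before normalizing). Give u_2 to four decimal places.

u_2 = (-1.2059, 1.9412, 3.7941)

a_1 = (-3, 4, -3); ‖a_1‖ = 5.8310, so e_1 = (-0.5145, 0.6860, -0.5145).
e_1·a_2 = (-0.5145)·(-2) + 0.6860·3 + (-0.5145)·3 = 1.5435.
u_2 = a_2 − 1.5435·e_1 = (-1.2059, 1.9412, 3.7941).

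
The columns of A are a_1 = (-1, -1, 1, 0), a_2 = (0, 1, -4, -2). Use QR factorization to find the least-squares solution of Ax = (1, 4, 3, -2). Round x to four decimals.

a_1 = (-1, -1, 1, 0); ‖a_1‖ = 1.7321, so q_1 = (-0.5774, -0.5774, 0.5774, 0.0000).
q_1·a_2 = (-0.5774)·0 + (-0.5774)·1 + 0.5774·(-4) + 0.0000·(-2) = -2.8868.
u_2 = a_2 + 2.8868·q_1 = (-1.6667, -0.6667, -2.3333, -2.0000).
‖u_2‖ = 3.5590, so q_2 = (-0.4683, -0.1873, -0.6556, -0.5620).
Qᵀb = (-1.1547, -2.0605).
Back-substitute: x_2 = -2.0605/3.5590 = -0.5789.
x_1 = (-1.1547 + 2.8868·(-0.5789))/1.7321 = -1.6316.

x = (-1.6316, -0.5789)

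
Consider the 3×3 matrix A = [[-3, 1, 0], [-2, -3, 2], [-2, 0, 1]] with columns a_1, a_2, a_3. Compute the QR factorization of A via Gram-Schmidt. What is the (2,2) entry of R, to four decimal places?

r_{22} = 3.0774

q_1 = a_1/‖a_1‖ = (-3, -2, -2)/4.1231 = (-0.7276, -0.4851, -0.4851).
r_{12} = q_1·a_2 = 0.7276.
u_2 = a_2 − 0.7276·q_1 = (1.5294, -2.6471, 0.3529).
r_{22} = ‖u_2‖ = 3.0774.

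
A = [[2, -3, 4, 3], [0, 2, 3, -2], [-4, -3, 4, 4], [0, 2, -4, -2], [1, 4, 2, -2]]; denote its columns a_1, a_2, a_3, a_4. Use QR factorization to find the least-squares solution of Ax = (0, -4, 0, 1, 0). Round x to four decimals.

a_1 = (2, 0, -4, 0, 1); ‖a_1‖ = 4.5826, so q_1 = (0.4364, 0.0000, -0.8729, 0.0000, 0.2182).
q_1·a_2 = 0.4364·(-3) + 0.0000·2 + (-0.8729)·(-3) + 0.0000·2 + 0.2182·4 = 2.1822.
u_2 = a_2 − 2.1822·q_1 = (-3.9524, 2.0000, -1.0952, 2.0000, 3.5238).
‖u_2‖ = 6.1023, so q_2 = (-0.6477, 0.3277, -0.1795, 0.3277, 0.5775).
q_1·a_3 = 0.4364·4 + 0.0000·3 + (-0.8729)·4 + 0.0000·(-4) + 0.2182·2 = -1.3093; q_2·a_3 = (-0.6477)·4 + 0.3277·3 + (-0.1795)·4 + 0.3277·(-4) + 0.5775·2 = -2.4815.
u_3 = a_3 + 1.3093·q_1 + 2.4815·q_2 = (2.9642, 3.8133, 2.4118, -3.1867, 3.7187).
‖u_3‖ = 7.2889, so q_3 = (0.4067, 0.5232, 0.3309, -0.4372, 0.5102).
q_1·a_4 = 0.4364·3 + 0.0000·(-2) + (-0.8729)·4 + 0.0000·(-2) + 0.2182·(-2) = -2.6186; q_2·a_4 = (-0.6477)·3 + 0.3277·(-2) + (-0.1795)·4 + 0.3277·(-2) + 0.5775·(-2) = -5.1269; q_3·a_4 = 0.4067·3 + 0.5232·(-2) + 0.3309·4 + (-0.4372)·(-2) + 0.5102·(-2) = 1.3512.
u_4 = a_4 + 2.6186·q_1 + 5.1269·q_2 − 1.3512·q_3 = (0.2727, -1.0266, 0.3470, 0.2711, 0.8426).
‖u_4‖ = 1.4255, so q_4 = (0.1913, -0.7202, 0.2434, 0.1902, 0.5911).
Qᵀb = (0.0000, -0.9832, -2.5299, 3.0708).
Back-substitute: x_4 = 3.0708/1.4255 = 2.1541.
x_3 = (-2.5299 − 1.3512·2.1541)/7.2889 = -0.7464.
x_2 = (-0.9832 + 2.4815·(-0.7464) + 5.1269·2.1541)/6.1023 = 1.3451.
x_1 = (0.0000 − 2.1822·1.3451 + 1.3093·(-0.7464) + 2.6186·2.1541)/4.5826 = 0.3771.

x = (0.3771, 1.3451, -0.7464, 2.1541)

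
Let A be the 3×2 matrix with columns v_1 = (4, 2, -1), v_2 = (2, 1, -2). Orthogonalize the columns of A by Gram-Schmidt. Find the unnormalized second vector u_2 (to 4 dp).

v_1 = (4, 2, -1); ‖v_1‖ = 4.5826, so e_1 = (0.8729, 0.4364, -0.2182).
e_1·v_2 = 0.8729·2 + 0.4364·1 + (-0.2182)·(-2) = 2.6186.
u_2 = v_2 − 2.6186·e_1 = (-0.2857, -0.1429, -1.4286).

u_2 = (-0.2857, -0.1429, -1.4286)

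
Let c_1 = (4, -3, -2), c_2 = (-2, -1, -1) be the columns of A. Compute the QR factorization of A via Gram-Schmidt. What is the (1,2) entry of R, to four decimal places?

q_1 = c_1/‖c_1‖ = (4, -3, -2)/5.3852 = (0.7428, -0.5571, -0.3714).
r_{12} = q_1·c_2 = -0.5571.

r_{12} = -0.5571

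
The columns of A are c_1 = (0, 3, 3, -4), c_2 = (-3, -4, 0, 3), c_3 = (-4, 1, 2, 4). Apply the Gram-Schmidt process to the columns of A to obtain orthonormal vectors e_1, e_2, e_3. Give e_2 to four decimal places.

c_1 = (0, 3, 3, -4); ‖c_1‖ = 5.8310, so e_1 = (0.0000, 0.5145, 0.5145, -0.6860).
e_1·c_2 = 0.0000·(-3) + 0.5145·(-4) + 0.5145·0 + (-0.6860)·3 = -4.1160.
u_2 = c_2 + 4.1160·e_1 = (-3.0000, -1.8824, 2.1176, 0.1765).
‖u_2‖ = 4.1302, so e_2 = (-0.7264, -0.4557, 0.5127, 0.0427).

e_2 = (-0.7264, -0.4557, 0.5127, 0.0427)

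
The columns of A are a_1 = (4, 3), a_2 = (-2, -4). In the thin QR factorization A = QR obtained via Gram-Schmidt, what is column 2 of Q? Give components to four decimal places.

e_2 = (0.6000, -0.8000)

e_1 = a_1/‖a_1‖ = (4, 3)/5.0000 = (0.8000, 0.6000).
r_{12} = e_1·a_2 = -4.0000.
u_2 = a_2 + 4.0000·e_1 = (1.2000, -1.6000).
‖u_2‖ = 2.0000, so e_2 = (0.6000, -0.8000).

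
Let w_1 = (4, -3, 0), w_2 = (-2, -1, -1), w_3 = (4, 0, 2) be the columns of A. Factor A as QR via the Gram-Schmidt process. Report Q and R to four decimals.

e_1 = w_1/‖w_1‖ = (4, -3, 0)/5.0000 = (0.8000, -0.6000, 0.0000).
r_{12} = e_1·w_2 = -1.0000.
u_2 = w_2 + 1.0000·e_1 = (-1.2000, -1.6000, -1.0000).
‖u_2‖ = 2.2361, so e_2 = (-0.5367, -0.7155, -0.4472).
r_{13} = e_1·w_3 = 3.2000; r_{23} = e_2·w_3 = -3.0411.
u_3 = w_3 − 3.2000·e_1 + 3.0411·e_2 = (-0.1920, -0.2560, 0.6400).
‖u_3‖ = 0.7155, so e_3 = (-0.2683, -0.3578, 0.8944).

Q = [[0.8000, -0.5367, -0.2683], [-0.6000, -0.7155, -0.3578], [0.0000, -0.4472, 0.8944]], R = [[5.0000, -1.0000, 3.2000], [0.0000, 2.2361, -3.0411], [0.0000, 0.0000, 0.7155]]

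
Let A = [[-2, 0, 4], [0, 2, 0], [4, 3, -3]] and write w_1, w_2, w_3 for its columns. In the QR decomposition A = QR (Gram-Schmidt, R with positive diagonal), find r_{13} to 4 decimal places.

w_1 = (-2, 0, 4); ‖w_1‖ = 4.4721, so q_1 = (-0.4472, 0.0000, 0.8944).
r_{13} = q_1·w_3 = -4.4721.

r_{13} = -4.4721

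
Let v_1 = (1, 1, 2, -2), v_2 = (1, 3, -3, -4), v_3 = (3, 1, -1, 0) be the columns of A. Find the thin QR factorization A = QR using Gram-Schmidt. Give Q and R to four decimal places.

v_1 = (1, 1, 2, -2); ‖v_1‖ = 3.1623, so q_1 = (0.3162, 0.3162, 0.6325, -0.6325).
q_1·v_2 = 0.3162·1 + 0.3162·3 + 0.6325·(-3) + (-0.6325)·(-4) = 1.8974.
u_2 = v_2 − 1.8974·q_1 = (0.4000, 2.4000, -4.2000, -2.8000).
‖u_2‖ = 5.6036, so q_2 = (0.0714, 0.4283, -0.7495, -0.4997).
q_1·v_3 = 0.3162·3 + 0.3162·1 + 0.6325·(-1) + (-0.6325)·0 = 0.6325; q_2·v_3 = 0.0714·3 + 0.4283·1 + (-0.7495)·(-1) + (-0.4997)·0 = 1.3920.
u_3 = v_3 − 0.6325·q_1 − 1.3920·q_2 = (2.7006, 0.2038, -0.3567, 1.0955).
‖u_3‖ = 2.9432, so q_3 = (0.9176, 0.0693, -0.1212, 0.3722).

Q = [[0.3162, 0.0714, 0.9176], [0.3162, 0.4283, 0.0693], [0.6325, -0.7495, -0.1212], [-0.6325, -0.4997, 0.3722]], R = [[3.1623, 1.8974, 0.6325], [0.0000, 5.6036, 1.3920], [0.0000, 0.0000, 2.9432]]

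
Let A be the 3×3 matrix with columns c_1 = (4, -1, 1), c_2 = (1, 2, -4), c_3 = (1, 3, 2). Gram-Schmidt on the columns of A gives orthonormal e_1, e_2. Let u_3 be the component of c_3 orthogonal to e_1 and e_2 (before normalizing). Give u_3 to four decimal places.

u_3 = (0.3797, 3.2273, 1.7086)

c_1 = (4, -1, 1); ‖c_1‖ = 4.2426, so e_1 = (0.9428, -0.2357, 0.2357).
e_1·c_2 = 0.9428·1 + (-0.2357)·2 + 0.2357·(-4) = -0.4714.
u_2 = c_2 + 0.4714·e_1 = (1.4444, 1.8889, -3.8889).
‖u_2‖ = 4.5583, so e_2 = (0.3169, 0.4144, -0.8532).
e_1·c_3 = 0.9428·1 + (-0.2357)·3 + 0.2357·2 = 0.7071; e_2·c_3 = 0.3169·1 + 0.4144·3 + (-0.8532)·2 = -0.1463.
u_3 = c_3 − 0.7071·e_1 + 0.1463·e_2 = (0.3797, 3.2273, 1.7086).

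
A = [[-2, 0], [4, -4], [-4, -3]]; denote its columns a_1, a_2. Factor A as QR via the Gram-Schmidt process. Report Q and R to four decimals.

Q = [[-0.3333, -0.0448], [0.6667, -0.7175], [-0.6667, -0.6951]], R = [[6.0000, -0.6667], [0.0000, 4.9554]]

e_1 = a_1/‖a_1‖ = (-2, 4, -4)/6.0000 = (-0.3333, 0.6667, -0.6667).
r_{12} = e_1·a_2 = -0.6667.
u_2 = a_2 + 0.6667·e_1 = (-0.2222, -3.5556, -3.4444).
‖u_2‖ = 4.9554, so e_2 = (-0.0448, -0.7175, -0.6951).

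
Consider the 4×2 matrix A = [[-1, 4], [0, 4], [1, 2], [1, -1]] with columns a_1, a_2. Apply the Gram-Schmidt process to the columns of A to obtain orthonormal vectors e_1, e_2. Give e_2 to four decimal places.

a_1 = (-1, 0, 1, 1); ‖a_1‖ = 1.7321, so e_1 = (-0.5774, 0.0000, 0.5774, 0.5774).
e_1·a_2 = (-0.5774)·4 + 0.0000·4 + 0.5774·2 + 0.5774·(-1) = -1.7321.
u_2 = a_2 + 1.7321·e_1 = (3.0000, 4.0000, 3.0000, 0.0000).
‖u_2‖ = 5.8310, so e_2 = (0.5145, 0.6860, 0.5145, 0.0000).

e_2 = (0.5145, 0.6860, 0.5145, 0.0000)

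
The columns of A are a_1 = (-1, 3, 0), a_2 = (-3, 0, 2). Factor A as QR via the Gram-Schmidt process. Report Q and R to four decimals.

a_1 = (-1, 3, 0); ‖a_1‖ = 3.1623, so q_1 = (-0.3162, 0.9487, 0.0000).
q_1·a_2 = (-0.3162)·(-3) + 0.9487·0 + 0.0000·2 = 0.9487.
u_2 = a_2 − 0.9487·q_1 = (-2.7000, -0.9000, 2.0000).
‖u_2‖ = 3.4785, so q_2 = (-0.7762, -0.2587, 0.5750).

Q = [[-0.3162, -0.7762], [0.9487, -0.2587], [0.0000, 0.5750]], R = [[3.1623, 0.9487], [0.0000, 3.4785]]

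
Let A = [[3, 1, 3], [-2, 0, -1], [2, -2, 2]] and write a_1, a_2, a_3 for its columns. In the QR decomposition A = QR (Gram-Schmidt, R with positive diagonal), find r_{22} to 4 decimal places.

r_{22} = 2.2229

a_1 = (3, -2, 2); ‖a_1‖ = 4.1231, so e_1 = (0.7276, -0.4851, 0.4851).
e_1·a_2 = 0.7276·1 + (-0.4851)·0 + 0.4851·(-2) = -0.2425.
u_2 = a_2 + 0.2425·e_1 = (1.1765, -0.1176, -1.8824).
r_{22} = ‖u_2‖ = 2.2229.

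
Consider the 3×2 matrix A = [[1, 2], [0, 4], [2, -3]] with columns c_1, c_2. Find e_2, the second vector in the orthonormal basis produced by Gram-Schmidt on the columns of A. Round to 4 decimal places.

e_1 = c_1/‖c_1‖ = (1, 0, 2)/2.2361 = (0.4472, 0.0000, 0.8944).
r_{12} = e_1·c_2 = -1.7889.
u_2 = c_2 + 1.7889·e_1 = (2.8000, 4.0000, -1.4000).
‖u_2‖ = 5.0794, so e_2 = (0.5512, 0.7875, -0.2756).

e_2 = (0.5512, 0.7875, -0.2756)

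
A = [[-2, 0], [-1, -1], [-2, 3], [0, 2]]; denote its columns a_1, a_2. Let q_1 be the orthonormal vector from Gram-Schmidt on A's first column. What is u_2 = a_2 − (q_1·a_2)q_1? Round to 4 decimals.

u_2 = (-1.1111, -1.5556, 1.8889, 2.0000)

a_1 = (-2, -1, -2, 0); ‖a_1‖ = 3.0000, so q_1 = (-0.6667, -0.3333, -0.6667, 0.0000).
q_1·a_2 = (-0.6667)·0 + (-0.3333)·(-1) + (-0.6667)·3 + 0.0000·2 = -1.6667.
u_2 = a_2 + 1.6667·q_1 = (-1.1111, -1.5556, 1.8889, 2.0000).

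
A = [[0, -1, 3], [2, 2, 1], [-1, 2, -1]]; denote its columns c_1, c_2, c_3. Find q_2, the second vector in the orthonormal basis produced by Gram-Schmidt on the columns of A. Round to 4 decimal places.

c_1 = (0, 2, -1); ‖c_1‖ = 2.2361, so q_1 = (0.0000, 0.8944, -0.4472).
q_1·c_2 = 0.0000·(-1) + 0.8944·2 + (-0.4472)·2 = 0.8944.
u_2 = c_2 − 0.8944·q_1 = (-1.0000, 1.2000, 2.4000).
‖u_2‖ = 2.8636, so q_2 = (-0.3492, 0.4191, 0.8381).

q_2 = (-0.3492, 0.4191, 0.8381)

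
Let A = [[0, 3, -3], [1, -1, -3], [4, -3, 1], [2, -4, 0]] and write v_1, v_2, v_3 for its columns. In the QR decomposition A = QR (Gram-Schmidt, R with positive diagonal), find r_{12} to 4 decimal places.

v_1 = (0, 1, 4, 2); ‖v_1‖ = 4.5826, so e_1 = (0.0000, 0.2182, 0.8729, 0.4364).
r_{12} = e_1·v_2 = -4.5826.

r_{12} = -4.5826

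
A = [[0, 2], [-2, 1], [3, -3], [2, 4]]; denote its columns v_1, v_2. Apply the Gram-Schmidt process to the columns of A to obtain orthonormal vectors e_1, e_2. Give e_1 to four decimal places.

v_1 = (0, -2, 3, 2); ‖v_1‖ = 4.1231, so e_1 = (0.0000, -0.4851, 0.7276, 0.4851).

e_1 = (0.0000, -0.4851, 0.7276, 0.4851)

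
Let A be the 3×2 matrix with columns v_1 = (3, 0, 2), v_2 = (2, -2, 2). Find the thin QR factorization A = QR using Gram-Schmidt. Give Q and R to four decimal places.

v_1 = (3, 0, 2); ‖v_1‖ = 3.6056, so q_1 = (0.8321, 0.0000, 0.5547).
q_1·v_2 = 0.8321·2 + 0.0000·(-2) + 0.5547·2 = 2.7735.
u_2 = v_2 − 2.7735·q_1 = (-0.3077, -2.0000, 0.4615).
‖u_2‖ = 2.0755, so q_2 = (-0.1482, -0.9636, 0.2224).

Q = [[0.8321, -0.1482], [0.0000, -0.9636], [0.5547, 0.2224]], R = [[3.6056, 2.7735], [0.0000, 2.0755]]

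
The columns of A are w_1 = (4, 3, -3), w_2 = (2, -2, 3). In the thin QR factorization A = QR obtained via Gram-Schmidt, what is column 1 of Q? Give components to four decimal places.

q_1 = (0.6860, 0.5145, -0.5145)

q_1 = w_1/‖w_1‖ = (4, 3, -3)/5.8310 = (0.6860, 0.5145, -0.5145).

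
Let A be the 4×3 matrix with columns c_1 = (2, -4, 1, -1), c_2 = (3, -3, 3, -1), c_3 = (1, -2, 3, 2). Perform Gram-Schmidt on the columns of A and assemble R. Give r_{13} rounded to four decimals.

c_1 = (2, -4, 1, -1); ‖c_1‖ = 4.6904, so q_1 = (0.4264, -0.8528, 0.2132, -0.2132).
r_{13} = q_1·c_3 = 2.3452.

r_{13} = 2.3452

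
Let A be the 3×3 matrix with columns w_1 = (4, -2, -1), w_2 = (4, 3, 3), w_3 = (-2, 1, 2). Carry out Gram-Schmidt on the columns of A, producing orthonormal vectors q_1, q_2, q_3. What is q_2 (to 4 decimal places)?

q_2 = (0.4739, 0.6516, 0.5923)

q_1 = w_1/‖w_1‖ = (4, -2, -1)/4.5826 = (0.8729, -0.4364, -0.2182).
r_{12} = q_1·w_2 = 1.5275.
u_2 = w_2 − 1.5275·q_1 = (2.6667, 3.6667, 3.3333).
‖u_2‖ = 5.6273, so q_2 = (0.4739, 0.6516, 0.5923).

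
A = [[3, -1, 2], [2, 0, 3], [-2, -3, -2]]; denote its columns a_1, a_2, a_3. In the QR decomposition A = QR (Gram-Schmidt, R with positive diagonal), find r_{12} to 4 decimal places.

a_1 = (3, 2, -2); ‖a_1‖ = 4.1231, so e_1 = (0.7276, 0.4851, -0.4851).
r_{12} = e_1·a_2 = 0.7276.

r_{12} = 0.7276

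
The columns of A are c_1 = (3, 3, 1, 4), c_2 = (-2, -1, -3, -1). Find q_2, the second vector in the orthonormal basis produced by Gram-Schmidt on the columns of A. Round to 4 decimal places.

q_2 = (-0.2267, 0.1340, -0.9172, 0.2989)

c_1 = (3, 3, 1, 4); ‖c_1‖ = 5.9161, so q_1 = (0.5071, 0.5071, 0.1690, 0.6761).
q_1·c_2 = 0.5071·(-2) + 0.5071·(-1) + 0.1690·(-3) + 0.6761·(-1) = -2.7045.
u_2 = c_2 + 2.7045·q_1 = (-0.6286, 0.3714, -2.5429, 0.8286).
‖u_2‖ = 2.7723, so q_2 = (-0.2267, 0.1340, -0.9172, 0.2989).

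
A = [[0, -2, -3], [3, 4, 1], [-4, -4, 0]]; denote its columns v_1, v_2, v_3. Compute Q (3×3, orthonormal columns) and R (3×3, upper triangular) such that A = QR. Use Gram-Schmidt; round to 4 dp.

Q = [[0.0000, -0.9285, -0.3714], [0.6000, 0.2971, -0.7428], [-0.8000, 0.2228, -0.5571]], R = [[5.0000, 5.6000, 0.6000], [0.0000, 2.1541, 3.0825], [0.0000, 0.0000, 0.3714]]

q_1 = v_1/‖v_1‖ = (0, 3, -4)/5.0000 = (0.0000, 0.6000, -0.8000).
r_{12} = q_1·v_2 = 5.6000.
u_2 = v_2 − 5.6000·q_1 = (-2.0000, 0.6400, 0.4800).
‖u_2‖ = 2.1541, so q_2 = (-0.9285, 0.2971, 0.2228).
r_{13} = q_1·v_3 = 0.6000; r_{23} = q_2·v_3 = 3.0825.
u_3 = v_3 − 0.6000·q_1 − 3.0825·q_2 = (-0.1379, -0.2759, -0.2069).
‖u_3‖ = 0.3714, so q_3 = (-0.3714, -0.7428, -0.5571).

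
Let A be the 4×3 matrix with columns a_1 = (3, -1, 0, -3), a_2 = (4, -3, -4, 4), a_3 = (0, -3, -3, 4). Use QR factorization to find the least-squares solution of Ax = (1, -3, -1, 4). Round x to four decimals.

a_1 = (3, -1, 0, -3); ‖a_1‖ = 4.3589, so e_1 = (0.6882, -0.2294, 0.0000, -0.6882).
e_1·a_2 = 0.6882·4 + (-0.2294)·(-3) + 0.0000·(-4) + (-0.6882)·4 = 0.6882.
u_2 = a_2 − 0.6882·e_1 = (3.5263, -2.8421, -4.0000, 4.4737).
‖u_2‖ = 7.5184, so e_2 = (0.4690, -0.3780, -0.5320, 0.5950).
e_1·a_3 = 0.6882·0 + (-0.2294)·(-3) + 0.0000·(-3) + (-0.6882)·4 = -2.0647; e_2·a_3 = 0.4690·0 + (-0.3780)·(-3) + (-0.5320)·(-3) + 0.5950·4 = 5.1103.
u_3 = a_3 + 2.0647·e_1 − 5.1103·e_2 = (-0.9758, -1.5419, -0.2812, -0.4618).
‖u_3‖ = 1.9031, so e_3 = (-0.5127, -0.8102, -0.1478, -0.2427).
Qᵀb = (-1.3765, 4.5152, 1.0949).
Back-substitute: x_3 = 1.0949/1.9031 = 0.5753.
x_2 = (4.5152 − 5.1103·0.5753)/7.5184 = 0.2095.
x_1 = (-1.3765 − 0.6882·0.2095 + 2.0647·0.5753)/4.3589 = -0.0763.

x = (-0.0763, 0.2095, 0.5753)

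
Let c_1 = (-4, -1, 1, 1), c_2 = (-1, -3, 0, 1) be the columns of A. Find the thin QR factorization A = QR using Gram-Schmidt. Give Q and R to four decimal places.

Q = [[-0.9177, 0.2477], [-0.2294, -0.9335], [0.2294, -0.1524], [0.2294, 0.2096]], R = [[4.3589, 1.8353], [0.0000, 2.7625]]

e_1 = c_1/‖c_1‖ = (-4, -1, 1, 1)/4.3589 = (-0.9177, -0.2294, 0.2294, 0.2294).
r_{12} = e_1·c_2 = 1.8353.
u_2 = c_2 − 1.8353·e_1 = (0.6842, -2.5789, -0.4211, 0.5789).
‖u_2‖ = 2.7625, so e_2 = (0.2477, -0.9335, -0.1524, 0.2096).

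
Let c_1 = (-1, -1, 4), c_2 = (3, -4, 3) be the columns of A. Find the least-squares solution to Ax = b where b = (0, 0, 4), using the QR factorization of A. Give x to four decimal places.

e_1 = c_1/‖c_1‖ = (-1, -1, 4)/4.2426 = (-0.2357, -0.2357, 0.9428).
r_{12} = e_1·c_2 = 3.0641.
u_2 = c_2 − 3.0641·e_1 = (3.7222, -3.2778, 0.1111).
‖u_2‖ = 4.9610, so e_2 = (0.7503, -0.6607, 0.0224).
Qᵀb = (3.7712, 0.0896).
Back-substitute: x_2 = 0.0896/4.9610 = 0.0181.
x_1 = (3.7712 − 3.0641·0.0181)/4.2426 = 0.8758.

x = (0.8758, 0.0181)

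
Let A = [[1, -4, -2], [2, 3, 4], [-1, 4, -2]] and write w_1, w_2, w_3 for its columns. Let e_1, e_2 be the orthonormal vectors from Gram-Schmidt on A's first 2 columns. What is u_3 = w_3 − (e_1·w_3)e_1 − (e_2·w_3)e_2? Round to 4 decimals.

u_3 = (-2.0000, 0.0000, -2.0000)

w_1 = (1, 2, -1); ‖w_1‖ = 2.4495, so e_1 = (0.4082, 0.8165, -0.4082).
e_1·w_2 = 0.4082·(-4) + 0.8165·3 + (-0.4082)·4 = -0.8165.
u_2 = w_2 + 0.8165·e_1 = (-3.6667, 3.6667, 3.6667).
‖u_2‖ = 6.3509, so e_2 = (-0.5774, 0.5774, 0.5774).
e_1·w_3 = 0.4082·(-2) + 0.8165·4 + (-0.4082)·(-2) = 3.2660; e_2·w_3 = (-0.5774)·(-2) + 0.5774·4 + 0.5774·(-2) = 2.3094.
u_3 = w_3 − 3.2660·e_1 − 2.3094·e_2 = (-2.0000, 0.0000, -2.0000).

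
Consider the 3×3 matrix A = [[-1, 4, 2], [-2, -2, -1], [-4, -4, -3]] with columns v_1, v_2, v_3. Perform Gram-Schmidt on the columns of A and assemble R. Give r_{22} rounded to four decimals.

r_{22} = 4.8795

q_1 = v_1/‖v_1‖ = (-1, -2, -4)/4.5826 = (-0.2182, -0.4364, -0.8729).
r_{12} = q_1·v_2 = 3.4915.
u_2 = v_2 − 3.4915·q_1 = (4.7619, -0.4762, -0.9524).
r_{22} = ‖u_2‖ = 4.8795.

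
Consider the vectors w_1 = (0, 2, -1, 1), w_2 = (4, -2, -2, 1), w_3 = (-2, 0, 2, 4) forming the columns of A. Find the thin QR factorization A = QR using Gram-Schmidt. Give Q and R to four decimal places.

w_1 = (0, 2, -1, 1); ‖w_1‖ = 2.4495, so e_1 = (0.0000, 0.8165, -0.4082, 0.4082).
e_1·w_2 = 0.0000·4 + 0.8165·(-2) + (-0.4082)·(-2) + 0.4082·1 = -0.4082.
u_2 = w_2 + 0.4082·e_1 = (4.0000, -1.6667, -2.1667, 1.1667).
‖u_2‖ = 4.9833, so e_2 = (0.8027, -0.3345, -0.4348, 0.2341).
e_1·w_3 = 0.0000·(-2) + 0.8165·0 + (-0.4082)·2 + 0.4082·4 = 0.8165; e_2·w_3 = 0.8027·(-2) + (-0.3345)·0 + (-0.4348)·2 + 0.2341·4 = -1.5385.
u_3 = w_3 − 0.8165·e_1 + 1.5385·e_2 = (-0.7651, -1.1812, 1.6644, 4.0268).
‖u_3‖ = 4.5789, so e_3 = (-0.1671, -0.2580, 0.3635, 0.8794).

Q = [[0.0000, 0.8027, -0.1671], [0.8165, -0.3345, -0.2580], [-0.4082, -0.4348, 0.3635], [0.4082, 0.2341, 0.8794]], R = [[2.4495, -0.4082, 0.8165], [0.0000, 4.9833, -1.5385], [0.0000, 0.0000, 4.5789]]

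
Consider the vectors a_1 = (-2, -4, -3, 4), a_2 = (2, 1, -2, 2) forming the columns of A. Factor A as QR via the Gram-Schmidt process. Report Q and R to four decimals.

Q = [[-0.2981, 0.6489], [-0.5963, 0.4390], [-0.4472, -0.4581], [0.5963, 0.4199]], R = [[6.7082, 0.8944], [0.0000, 3.4928]]

q_1 = a_1/‖a_1‖ = (-2, -4, -3, 4)/6.7082 = (-0.2981, -0.5963, -0.4472, 0.5963).
r_{12} = q_1·a_2 = 0.8944.
u_2 = a_2 − 0.8944·q_1 = (2.2667, 1.5333, -1.6000, 1.4667).
‖u_2‖ = 3.4928, so q_2 = (0.6489, 0.4390, -0.4581, 0.4199).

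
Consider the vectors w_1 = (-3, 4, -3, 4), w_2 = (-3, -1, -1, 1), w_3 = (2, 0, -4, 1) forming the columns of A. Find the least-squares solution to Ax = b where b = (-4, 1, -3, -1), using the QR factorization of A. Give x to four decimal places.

x = (0.1817, 0.9100, 0.0997)

w_1 = (-3, 4, -3, 4); ‖w_1‖ = 7.0711, so q_1 = (-0.4243, 0.5657, -0.4243, 0.5657).
q_1·w_2 = (-0.4243)·(-3) + 0.5657·(-1) + (-0.4243)·(-1) + 0.5657·1 = 1.6971.
u_2 = w_2 − 1.6971·q_1 = (-2.2800, -1.9600, -0.2800, 0.0400).
‖u_2‖ = 3.0199, so q_2 = (-0.7550, -0.6490, -0.0927, 0.0132).
q_1·w_3 = (-0.4243)·2 + 0.5657·0 + (-0.4243)·(-4) + 0.5657·1 = 1.4142; q_2·w_3 = (-0.7550)·2 + (-0.6490)·0 + (-0.0927)·(-4) + 0.0132·1 = -1.1259.
u_3 = w_3 − 1.4142·q_1 + 1.1259·q_2 = (1.7500, -1.5307, -3.5044, 0.2149).
‖u_3‖ = 4.2110, so q_3 = (0.4156, -0.3635, -0.8322, 0.0510).
Qᵀb = (2.9698, 2.6358, 0.4197).
Back-substitute: x_3 = 0.4197/4.2110 = 0.0997.
x_2 = (2.6358 + 1.1259·0.0997)/3.0199 = 0.9100.
x_1 = (2.9698 − 1.6971·0.9100 − 1.4142·0.0997)/7.0711 = 0.1817.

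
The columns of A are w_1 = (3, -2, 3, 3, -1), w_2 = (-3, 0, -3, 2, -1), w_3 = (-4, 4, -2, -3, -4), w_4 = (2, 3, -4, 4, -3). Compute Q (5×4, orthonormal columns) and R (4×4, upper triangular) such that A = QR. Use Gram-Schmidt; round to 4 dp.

q_1 = w_1/‖w_1‖ = (3, -2, 3, 3, -1)/5.6569 = (0.5303, -0.3536, 0.5303, 0.5303, -0.1768).
r_{12} = q_1·w_2 = -1.9445.
u_2 = w_2 + 1.9445·q_1 = (-1.9688, -0.6875, -1.9688, 3.0312, -1.3438).
‖u_2‖ = 4.3839, so q_2 = (-0.4491, -0.1568, -0.4491, 0.6914, -0.3065).
r_{13} = q_1·w_3 = -5.4801; r_{23} = q_2·w_3 = 1.2189.
u_3 = w_3 + 5.4801·q_1 − 1.2189·q_2 = (-0.5463, 2.2537, 1.4537, -0.9366, -4.5951).
‖u_3‖ = 5.4298, so q_3 = (-0.1006, 0.4151, 0.2677, -0.1725, -0.8463).
r_{14} = q_1·w_4 = 0.5303; r_{24} = q_2·w_4 = 4.1130; r_{34} = q_3·w_4 = 1.8219.
u_4 = w_4 − 0.5303·q_1 − 4.1130·q_2 − 1.8219·q_3 = (3.7492, 3.0763, -2.9219, 1.1891, -0.1037).
‖u_4‖ = 5.7864, so q_4 = (0.6479, 0.5316, -0.5050, 0.2055, -0.0179).

Q = [[0.5303, -0.4491, -0.1006, 0.6479], [-0.3536, -0.1568, 0.4151, 0.5316], [0.5303, -0.4491, 0.2677, -0.5050], [0.5303, 0.6914, -0.1725, 0.2055], [-0.1768, -0.3065, -0.8463, -0.0179]], R = [[5.6569, -1.9445, -5.4801, 0.5303], [0.0000, 4.3839, 1.2189, 4.1130], [0.0000, 0.0000, 5.4298, 1.8219], [0.0000, 0.0000, 0.0000, 5.7864]]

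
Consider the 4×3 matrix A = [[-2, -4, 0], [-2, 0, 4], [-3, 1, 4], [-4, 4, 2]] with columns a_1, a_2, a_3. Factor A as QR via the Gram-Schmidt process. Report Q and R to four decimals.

q_1 = a_1/‖a_1‖ = (-2, -2, -3, -4)/5.7446 = (-0.3482, -0.3482, -0.5222, -0.6963).
r_{12} = q_1·a_2 = -1.9149.
u_2 = a_2 + 1.9149·q_1 = (-4.6667, -0.6667, 0.0000, 2.6667).
‖u_2‖ = 5.4160, so q_2 = (-0.8616, -0.1231, 0.0000, 0.4924).
r_{13} = q_1·a_3 = -4.8742; r_{23} = q_2·a_3 = 0.4924.
u_3 = a_3 + 4.8742·q_1 − 0.4924·q_2 = (-1.2727, 2.3636, 1.4545, -1.6364).
‖u_3‖ = 3.4641, so q_3 = (-0.3674, 0.6823, 0.4199, -0.4724).

Q = [[-0.3482, -0.8616, -0.3674], [-0.3482, -0.1231, 0.6823], [-0.5222, 0.0000, 0.4199], [-0.6963, 0.4924, -0.4724]], R = [[5.7446, -1.9149, -4.8742], [0.0000, 5.4160, 0.4924], [0.0000, 0.0000, 3.4641]]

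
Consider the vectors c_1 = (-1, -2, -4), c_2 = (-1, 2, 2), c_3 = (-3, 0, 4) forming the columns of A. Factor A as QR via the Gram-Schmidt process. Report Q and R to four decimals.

c_1 = (-1, -2, -4); ‖c_1‖ = 4.5826, so e_1 = (-0.2182, -0.4364, -0.8729).
e_1·c_2 = (-0.2182)·(-1) + (-0.4364)·2 + (-0.8729)·2 = -2.4004.
u_2 = c_2 + 2.4004·e_1 = (-1.5238, 0.9524, -0.0952).
‖u_2‖ = 1.7995, so e_2 = (-0.8468, 0.5293, -0.0529).
e_1·c_3 = (-0.2182)·(-3) + (-0.4364)·0 + (-0.8729)·4 = -2.8368; e_2·c_3 = (-0.8468)·(-3) + 0.5293·0 + (-0.0529)·4 = 2.3287.
u_3 = c_3 + 2.8368·e_1 − 2.3287·e_2 = (-1.6471, -2.4706, 1.6471).
‖u_3‖ = 3.3955, so e_3 = (-0.4851, -0.7276, 0.4851).

Q = [[-0.2182, -0.8468, -0.4851], [-0.4364, 0.5293, -0.7276], [-0.8729, -0.0529, 0.4851]], R = [[4.5826, -2.4004, -2.8368], [0.0000, 1.7995, 2.3287], [0.0000, 0.0000, 3.3955]]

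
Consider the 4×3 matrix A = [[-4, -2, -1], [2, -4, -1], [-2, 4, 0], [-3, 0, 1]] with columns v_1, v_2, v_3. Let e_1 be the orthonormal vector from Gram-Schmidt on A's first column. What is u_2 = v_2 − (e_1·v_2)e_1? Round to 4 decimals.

v_1 = (-4, 2, -2, -3); ‖v_1‖ = 5.7446, so e_1 = (-0.6963, 0.3482, -0.3482, -0.5222).
e_1·v_2 = (-0.6963)·(-2) + 0.3482·(-4) + (-0.3482)·4 + (-0.5222)·0 = -1.3926.
u_2 = v_2 + 1.3926·e_1 = (-2.9697, -3.5152, 3.5152, -0.7273).

u_2 = (-2.9697, -3.5152, 3.5152, -0.7273)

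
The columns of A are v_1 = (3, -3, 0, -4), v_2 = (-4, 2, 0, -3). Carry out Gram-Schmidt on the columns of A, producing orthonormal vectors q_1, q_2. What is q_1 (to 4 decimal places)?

q_1 = (0.5145, -0.5145, 0.0000, -0.6860)

v_1 = (3, -3, 0, -4); ‖v_1‖ = 5.8310, so q_1 = (0.5145, -0.5145, 0.0000, -0.6860).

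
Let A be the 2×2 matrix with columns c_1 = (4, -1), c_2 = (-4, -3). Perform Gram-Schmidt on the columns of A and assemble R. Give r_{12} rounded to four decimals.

q_1 = c_1/‖c_1‖ = (4, -1)/4.1231 = (0.9701, -0.2425).
r_{12} = q_1·c_2 = -3.1530.

r_{12} = -3.1530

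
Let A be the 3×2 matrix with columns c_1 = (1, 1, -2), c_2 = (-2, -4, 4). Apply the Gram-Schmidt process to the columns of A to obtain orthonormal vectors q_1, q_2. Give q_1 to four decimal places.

c_1 = (1, 1, -2); ‖c_1‖ = 2.4495, so q_1 = (0.4082, 0.4082, -0.8165).

q_1 = (0.4082, 0.4082, -0.8165)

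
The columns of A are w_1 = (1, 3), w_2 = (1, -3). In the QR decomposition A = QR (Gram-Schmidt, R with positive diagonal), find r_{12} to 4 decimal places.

w_1 = (1, 3); ‖w_1‖ = 3.1623, so e_1 = (0.3162, 0.9487).
r_{12} = e_1·w_2 = -2.5298.

r_{12} = -2.5298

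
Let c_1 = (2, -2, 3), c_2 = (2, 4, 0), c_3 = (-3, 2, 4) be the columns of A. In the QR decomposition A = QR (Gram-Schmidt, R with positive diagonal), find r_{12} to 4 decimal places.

c_1 = (2, -2, 3); ‖c_1‖ = 4.1231, so q_1 = (0.4851, -0.4851, 0.7276).
r_{12} = q_1·c_2 = -0.9701.

r_{12} = -0.9701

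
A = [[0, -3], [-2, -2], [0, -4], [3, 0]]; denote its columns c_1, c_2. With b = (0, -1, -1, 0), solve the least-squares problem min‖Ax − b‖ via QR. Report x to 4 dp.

x = (0.0942, 0.1939)

c_1 = (0, -2, 0, 3); ‖c_1‖ = 3.6056, so q_1 = (0.0000, -0.5547, 0.0000, 0.8321).
q_1·c_2 = 0.0000·(-3) + (-0.5547)·(-2) + 0.0000·(-4) + 0.8321·0 = 1.1094.
u_2 = c_2 − 1.1094·q_1 = (-3.0000, -1.3846, -4.0000, -0.9231).
‖u_2‖ = 5.2697, so q_2 = (-0.5693, -0.2628, -0.7591, -0.1752).
Qᵀb = (0.5547, 1.0218).
Back-substitute: x_2 = 1.0218/5.2697 = 0.1939.
x_1 = (0.5547 − 1.1094·0.1939)/3.6056 = 0.0942.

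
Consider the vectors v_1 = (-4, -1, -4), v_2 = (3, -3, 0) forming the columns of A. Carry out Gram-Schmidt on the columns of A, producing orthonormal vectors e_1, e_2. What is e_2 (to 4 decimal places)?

e_2 = (0.4842, -0.8301, -0.2767)

e_1 = v_1/‖v_1‖ = (-4, -1, -4)/5.7446 = (-0.6963, -0.1741, -0.6963).
r_{12} = e_1·v_2 = -1.5667.
u_2 = v_2 + 1.5667·e_1 = (1.9091, -3.2727, -1.0909).
‖u_2‖ = 3.9428, so e_2 = (0.4842, -0.8301, -0.2767).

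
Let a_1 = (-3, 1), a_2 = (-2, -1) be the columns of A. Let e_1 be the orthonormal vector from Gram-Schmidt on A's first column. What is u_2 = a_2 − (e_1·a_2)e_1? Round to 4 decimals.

u_2 = (-0.5000, -1.5000)

a_1 = (-3, 1); ‖a_1‖ = 3.1623, so e_1 = (-0.9487, 0.3162).
e_1·a_2 = (-0.9487)·(-2) + 0.3162·(-1) = 1.5811.
u_2 = a_2 − 1.5811·e_1 = (-0.5000, -1.5000).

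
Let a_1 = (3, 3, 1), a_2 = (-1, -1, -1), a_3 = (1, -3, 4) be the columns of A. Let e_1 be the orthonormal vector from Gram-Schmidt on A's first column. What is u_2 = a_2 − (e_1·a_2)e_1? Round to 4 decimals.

a_1 = (3, 3, 1); ‖a_1‖ = 4.3589, so e_1 = (0.6882, 0.6882, 0.2294).
e_1·a_2 = 0.6882·(-1) + 0.6882·(-1) + 0.2294·(-1) = -1.6059.
u_2 = a_2 + 1.6059·e_1 = (0.1053, 0.1053, -0.6316).

u_2 = (0.1053, 0.1053, -0.6316)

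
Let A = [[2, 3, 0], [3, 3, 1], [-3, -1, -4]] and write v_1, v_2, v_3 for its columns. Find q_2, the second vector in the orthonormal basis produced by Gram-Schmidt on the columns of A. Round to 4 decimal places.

q_2 = (0.6597, 0.2639, 0.7037)

v_1 = (2, 3, -3); ‖v_1‖ = 4.6904, so q_1 = (0.4264, 0.6396, -0.6396).
q_1·v_2 = 0.4264·3 + 0.6396·3 + (-0.6396)·(-1) = 3.8376.
u_2 = v_2 − 3.8376·q_1 = (1.3636, 0.5455, 1.4545).
‖u_2‖ = 2.0671, so q_2 = (0.6597, 0.2639, 0.7037).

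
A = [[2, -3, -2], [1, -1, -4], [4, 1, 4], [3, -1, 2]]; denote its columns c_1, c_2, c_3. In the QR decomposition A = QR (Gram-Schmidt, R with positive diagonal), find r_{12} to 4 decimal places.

c_1 = (2, 1, 4, 3); ‖c_1‖ = 5.4772, so e_1 = (0.3651, 0.1826, 0.7303, 0.5477).
r_{12} = e_1·c_2 = -1.0954.

r_{12} = -1.0954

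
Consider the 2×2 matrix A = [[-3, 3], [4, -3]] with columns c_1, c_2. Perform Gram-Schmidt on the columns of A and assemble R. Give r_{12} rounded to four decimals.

q_1 = c_1/‖c_1‖ = (-3, 4)/5.0000 = (-0.6000, 0.8000).
r_{12} = q_1·c_2 = -4.2000.

r_{12} = -4.2000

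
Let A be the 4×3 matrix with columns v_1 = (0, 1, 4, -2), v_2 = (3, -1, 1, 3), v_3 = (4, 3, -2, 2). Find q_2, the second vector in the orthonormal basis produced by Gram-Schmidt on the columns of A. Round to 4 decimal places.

v_1 = (0, 1, 4, -2); ‖v_1‖ = 4.5826, so q_1 = (0.0000, 0.2182, 0.8729, -0.4364).
q_1·v_2 = 0.0000·3 + 0.2182·(-1) + 0.8729·1 + (-0.4364)·3 = -0.6547.
u_2 = v_2 + 0.6547·q_1 = (3.0000, -0.8571, 1.5714, 2.7143).
‖u_2‖ = 4.4240, so q_2 = (0.6781, -0.1938, 0.3552, 0.6135).

q_2 = (0.6781, -0.1938, 0.3552, 0.6135)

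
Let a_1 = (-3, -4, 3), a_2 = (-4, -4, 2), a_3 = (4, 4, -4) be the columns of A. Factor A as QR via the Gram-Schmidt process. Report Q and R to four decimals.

Q = [[-0.5145, -0.7071, 0.4851], [-0.6860, 0.0000, -0.7276], [0.5145, -0.7071, -0.4851]], R = [[5.8310, 5.8310, -6.8599], [0.0000, 1.4142, 0.0000], [0.0000, 0.0000, 0.9701]]

a_1 = (-3, -4, 3); ‖a_1‖ = 5.8310, so q_1 = (-0.5145, -0.6860, 0.5145).
q_1·a_2 = (-0.5145)·(-4) + (-0.6860)·(-4) + 0.5145·2 = 5.8310.
u_2 = a_2 − 5.8310·q_1 = (-1.0000, 0.0000, -1.0000).
‖u_2‖ = 1.4142, so q_2 = (-0.7071, 0.0000, -0.7071).
q_1·a_3 = (-0.5145)·4 + (-0.6860)·4 + 0.5145·(-4) = -6.8599; q_2·a_3 = (-0.7071)·4 + (0.0000)·4 + (-0.7071)·(-4) = 0.0000.
u_3 = a_3 + 6.8599·q_1 + 0.0000·q_2 = (0.4706, -0.7059, -0.4706).
‖u_3‖ = 0.9701, so q_3 = (0.4851, -0.7276, -0.4851).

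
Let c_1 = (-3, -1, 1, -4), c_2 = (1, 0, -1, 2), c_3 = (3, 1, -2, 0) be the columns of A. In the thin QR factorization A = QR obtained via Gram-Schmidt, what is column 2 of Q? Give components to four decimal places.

c_1 = (-3, -1, 1, -4); ‖c_1‖ = 5.1962, so e_1 = (-0.5774, -0.1925, 0.1925, -0.7698).
e_1·c_2 = (-0.5774)·1 + (-0.1925)·0 + 0.1925·(-1) + (-0.7698)·2 = -2.3094.
u_2 = c_2 + 2.3094·e_1 = (-0.3333, -0.4444, -0.5556, 0.2222).
‖u_2‖ = 0.8165, so e_2 = (-0.4082, -0.5443, -0.6804, 0.2722).

e_2 = (-0.4082, -0.5443, -0.6804, 0.2722)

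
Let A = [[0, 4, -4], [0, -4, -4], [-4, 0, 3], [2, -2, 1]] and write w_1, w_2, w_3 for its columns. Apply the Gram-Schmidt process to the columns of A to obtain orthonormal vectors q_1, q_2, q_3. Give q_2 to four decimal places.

w_1 = (0, 0, -4, 2); ‖w_1‖ = 4.4721, so q_1 = (0.0000, 0.0000, -0.8944, 0.4472).
q_1·w_2 = 0.0000·4 + 0.0000·(-4) + (-0.8944)·0 + 0.4472·(-2) = -0.8944.
u_2 = w_2 + 0.8944·q_1 = (4.0000, -4.0000, -0.8000, -1.6000).
‖u_2‖ = 5.9330, so q_2 = (0.6742, -0.6742, -0.1348, -0.2697).

q_2 = (0.6742, -0.6742, -0.1348, -0.2697)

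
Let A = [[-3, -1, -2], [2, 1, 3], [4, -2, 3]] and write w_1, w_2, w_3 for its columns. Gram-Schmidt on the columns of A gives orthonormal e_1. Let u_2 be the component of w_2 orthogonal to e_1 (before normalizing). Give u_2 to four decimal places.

e_1 = w_1/‖w_1‖ = (-3, 2, 4)/5.3852 = (-0.5571, 0.3714, 0.7428).
r_{12} = e_1·w_2 = -0.5571.
u_2 = w_2 + 0.5571·e_1 = (-1.3103, 1.2069, -1.5862).

u_2 = (-1.3103, 1.2069, -1.5862)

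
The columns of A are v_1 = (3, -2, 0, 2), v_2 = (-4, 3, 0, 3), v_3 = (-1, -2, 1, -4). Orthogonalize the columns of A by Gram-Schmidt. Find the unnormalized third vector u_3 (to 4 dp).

q_1 = v_1/‖v_1‖ = (3, -2, 0, 2)/4.1231 = (0.7276, -0.4851, 0.0000, 0.4851).
r_{12} = q_1·v_2 = -2.9104.
u_2 = v_2 + 2.9104·q_1 = (-1.8824, 1.5882, 0.0000, 4.4118).
‖u_2‖ = 5.0527, so q_2 = (-0.3725, 0.3143, 0.0000, 0.8732).
r_{13} = q_1·v_3 = -1.6977; r_{23} = q_2·v_3 = -3.7488.
u_3 = v_3 + 1.6977·q_1 + 3.7488·q_2 = (-1.1613, -1.6452, 1.0000, 0.0968).

u_3 = (-1.1613, -1.6452, 1.0000, 0.0968)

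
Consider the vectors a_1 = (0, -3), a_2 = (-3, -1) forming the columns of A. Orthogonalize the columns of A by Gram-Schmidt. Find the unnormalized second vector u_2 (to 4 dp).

u_2 = (-3.0000, 0.0000)

q_1 = a_1/‖a_1‖ = (0, -3)/3.0000 = (0.0000, -1.0000).
r_{12} = q_1·a_2 = 1.0000.
u_2 = a_2 − 1.0000·q_1 = (-3.0000, 0.0000).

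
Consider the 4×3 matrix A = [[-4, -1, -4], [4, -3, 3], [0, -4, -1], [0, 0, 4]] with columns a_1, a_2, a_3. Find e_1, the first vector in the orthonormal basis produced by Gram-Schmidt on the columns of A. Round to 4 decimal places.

e_1 = (-0.7071, 0.7071, 0.0000, 0.0000)

e_1 = a_1/‖a_1‖ = (-4, 4, 0, 0)/5.6569 = (-0.7071, 0.7071, 0.0000, 0.0000).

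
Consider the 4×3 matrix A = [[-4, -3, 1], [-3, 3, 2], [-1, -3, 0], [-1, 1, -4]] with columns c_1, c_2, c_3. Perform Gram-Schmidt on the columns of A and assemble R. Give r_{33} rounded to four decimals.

r_{33} = 4.4347

c_1 = (-4, -3, -1, -1); ‖c_1‖ = 5.1962, so e_1 = (-0.7698, -0.5774, -0.1925, -0.1925).
e_1·c_2 = (-0.7698)·(-3) + (-0.5774)·3 + (-0.1925)·(-3) + (-0.1925)·1 = 0.9623.
u_2 = c_2 − 0.9623·e_1 = (-2.2593, 3.5556, -2.8148, 1.1852).
‖u_2‖ = 5.2033, so e_2 = (-0.4342, 0.6833, -0.5410, 0.2278).
e_1·c_3 = (-0.7698)·1 + (-0.5774)·2 + (-0.1925)·0 + (-0.1925)·(-4) = -1.1547; e_2·c_3 = (-0.4342)·1 + 0.6833·2 + (-0.5410)·0 + 0.2278·(-4) = 0.0214.
u_3 = c_3 + 1.1547·e_1 − 0.0214·e_2 = (0.1204, 1.3187, -0.2107, -4.2271).
r_{33} = ‖u_3‖ = 4.4347.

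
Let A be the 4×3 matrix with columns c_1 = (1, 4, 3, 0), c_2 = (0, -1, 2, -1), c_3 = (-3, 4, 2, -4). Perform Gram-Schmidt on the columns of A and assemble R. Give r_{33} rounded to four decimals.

r_{33} = 5.4784

c_1 = (1, 4, 3, 0); ‖c_1‖ = 5.0990, so e_1 = (0.1961, 0.7845, 0.5883, 0.0000).
e_1·c_2 = 0.1961·0 + 0.7845·(-1) + 0.5883·2 + 0.0000·(-1) = 0.3922.
u_2 = c_2 − 0.3922·e_1 = (-0.0769, -1.3077, 1.7692, -1.0000).
‖u_2‖ = 2.4179, so e_2 = (-0.0318, -0.5408, 0.7317, -0.4136).
e_1·c_3 = 0.1961·(-3) + 0.7845·4 + 0.5883·2 + 0.0000·(-4) = 3.7262; e_2·c_3 = (-0.0318)·(-3) + (-0.5408)·4 + 0.7317·2 + (-0.4136)·(-4) = 1.0499.
u_3 = c_3 − 3.7262·e_1 − 1.0499·e_2 = (-3.6974, 1.6447, -0.9605, -3.5658).
r_{33} = ‖u_3‖ = 5.4784.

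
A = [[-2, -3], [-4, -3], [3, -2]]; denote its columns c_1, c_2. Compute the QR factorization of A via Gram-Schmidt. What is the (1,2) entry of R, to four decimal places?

r_{12} = 2.2283

c_1 = (-2, -4, 3); ‖c_1‖ = 5.3852, so q_1 = (-0.3714, -0.7428, 0.5571).
r_{12} = q_1·c_2 = 2.2283.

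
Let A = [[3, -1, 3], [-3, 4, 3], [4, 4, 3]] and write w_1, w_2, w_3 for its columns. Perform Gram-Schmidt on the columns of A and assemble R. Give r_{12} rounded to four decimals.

r_{12} = 0.1715

w_1 = (3, -3, 4); ‖w_1‖ = 5.8310, so q_1 = (0.5145, -0.5145, 0.6860).
r_{12} = q_1·w_2 = 0.1715.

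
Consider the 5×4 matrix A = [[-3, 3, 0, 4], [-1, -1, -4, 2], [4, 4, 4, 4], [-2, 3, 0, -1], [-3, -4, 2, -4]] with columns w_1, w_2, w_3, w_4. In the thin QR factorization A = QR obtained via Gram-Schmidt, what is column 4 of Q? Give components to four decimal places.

q_4 = (0.5691, 0.3712, 0.2997, -0.6543, 0.1430)

w_1 = (-3, -1, 4, -2, -3); ‖w_1‖ = 6.2450, so q_1 = (-0.4804, -0.1601, 0.6405, -0.3203, -0.4804).
q_1·w_2 = (-0.4804)·3 + (-0.1601)·(-1) + 0.6405·4 + (-0.3203)·3 + (-0.4804)·(-4) = 2.2418.
u_2 = w_2 − 2.2418·q_1 = (4.0769, -0.6410, 2.5641, 3.7179, -2.9231).
‖u_2‖ = 6.7804, so q_2 = (0.6013, -0.0945, 0.3782, 0.5483, -0.4311).
q_1·w_3 = (-0.4804)·0 + (-0.1601)·(-4) + 0.6405·4 + (-0.3203)·0 + (-0.4804)·2 = 2.2418; q_2·w_3 = 0.6013·0 + (-0.0945)·(-4) + 0.3782·4 + 0.5483·0 + (-0.4311)·2 = 1.0286.
u_3 = w_3 − 2.2418·q_1 − 1.0286·q_2 = (0.4584, -3.5438, 2.1751, 0.1539, 3.5204).
‖u_3‖ = 5.4696, so q_3 = (0.0838, -0.6479, 0.3977, 0.0281, 0.6436).
q_1·w_4 = (-0.4804)·4 + (-0.1601)·2 + 0.6405·4 + (-0.3203)·(-1) + (-0.4804)·(-4) = 2.5621; q_2·w_4 = 0.6013·4 + (-0.0945)·2 + 0.3782·4 + 0.5483·(-1) + (-0.4311)·(-4) = 4.9048; q_3·w_4 = 0.0838·4 + (-0.6479)·2 + 0.3977·4 + 0.0281·(-1) + 0.6436·(-4) = -1.9725.
u_4 = w_4 − 2.5621·q_1 − 4.9048·q_2 + 1.9725·q_3 = (2.4470, 1.5960, 1.2886, -2.8134, 0.6148).
‖u_4‖ = 4.2998, so q_4 = (0.5691, 0.3712, 0.2997, -0.6543, 0.1430).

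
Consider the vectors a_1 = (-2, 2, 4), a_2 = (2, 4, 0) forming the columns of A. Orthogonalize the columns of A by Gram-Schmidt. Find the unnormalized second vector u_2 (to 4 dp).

u_2 = (2.3333, 3.6667, -0.6667)

e_1 = a_1/‖a_1‖ = (-2, 2, 4)/4.8990 = (-0.4082, 0.4082, 0.8165).
r_{12} = e_1·a_2 = 0.8165.
u_2 = a_2 − 0.8165·e_1 = (2.3333, 3.6667, -0.6667).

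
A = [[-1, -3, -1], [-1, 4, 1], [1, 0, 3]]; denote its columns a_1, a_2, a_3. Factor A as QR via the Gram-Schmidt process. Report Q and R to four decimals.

a_1 = (-1, -1, 1); ‖a_1‖ = 1.7321, so e_1 = (-0.5774, -0.5774, 0.5774).
e_1·a_2 = (-0.5774)·(-3) + (-0.5774)·4 + 0.5774·0 = -0.5774.
u_2 = a_2 + 0.5774·e_1 = (-3.3333, 3.6667, 0.3333).
‖u_2‖ = 4.9666, so e_2 = (-0.6712, 0.7383, 0.0671).
e_1·a_3 = (-0.5774)·(-1) + (-0.5774)·1 + 0.5774·3 = 1.7321; e_2·a_3 = (-0.6712)·(-1) + 0.7383·1 + 0.0671·3 = 1.6108.
u_3 = a_3 − 1.7321·e_1 − 1.6108·e_2 = (1.0811, 0.8108, 1.8919).
‖u_3‖ = 2.3250, so e_3 = (0.4650, 0.3487, 0.8137).

Q = [[-0.5774, -0.6712, 0.4650], [-0.5774, 0.7383, 0.3487], [0.5774, 0.0671, 0.8137]], R = [[1.7321, -0.5774, 1.7321], [0.0000, 4.9666, 1.6108], [0.0000, 0.0000, 2.3250]]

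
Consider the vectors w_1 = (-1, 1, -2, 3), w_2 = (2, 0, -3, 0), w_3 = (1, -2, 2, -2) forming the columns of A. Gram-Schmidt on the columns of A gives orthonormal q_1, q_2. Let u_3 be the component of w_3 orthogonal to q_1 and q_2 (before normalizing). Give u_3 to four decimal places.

q_1 = w_1/‖w_1‖ = (-1, 1, -2, 3)/3.8730 = (-0.2582, 0.2582, -0.5164, 0.7746).
r_{12} = q_1·w_2 = 1.0328.
u_2 = w_2 − 1.0328·q_1 = (2.2667, -0.2667, -2.4667, -0.8000).
‖u_2‖ = 3.4545, so q_2 = (0.6562, -0.0772, -0.7141, -0.2316).
r_{13} = q_1·w_3 = -3.3566; r_{23} = q_2·w_3 = -0.1544.
u_3 = w_3 + 3.3566·q_1 + 0.1544·q_2 = (0.2346, -1.1453, 0.1564, 0.5642).

u_3 = (0.2346, -1.1453, 0.1564, 0.5642)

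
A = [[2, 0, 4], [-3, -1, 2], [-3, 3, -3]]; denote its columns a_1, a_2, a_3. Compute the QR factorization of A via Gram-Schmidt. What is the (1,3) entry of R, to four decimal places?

a_1 = (2, -3, -3); ‖a_1‖ = 4.6904, so e_1 = (0.4264, -0.6396, -0.6396).
r_{13} = e_1·a_3 = 2.3452.

r_{13} = 2.3452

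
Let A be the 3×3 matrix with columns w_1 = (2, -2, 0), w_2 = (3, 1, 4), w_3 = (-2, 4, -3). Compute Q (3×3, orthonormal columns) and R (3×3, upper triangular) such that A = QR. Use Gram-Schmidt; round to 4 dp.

Q = [[0.7071, 0.4082, 0.5774], [-0.7071, 0.4082, 0.5774], [0.0000, 0.8165, -0.5774]], R = [[2.8284, 1.4142, -4.2426], [0.0000, 4.8990, -1.6330], [0.0000, 0.0000, 2.8868]]

e_1 = w_1/‖w_1‖ = (2, -2, 0)/2.8284 = (0.7071, -0.7071, 0.0000).
r_{12} = e_1·w_2 = 1.4142.
u_2 = w_2 − 1.4142·e_1 = (2.0000, 2.0000, 4.0000).
‖u_2‖ = 4.8990, so e_2 = (0.4082, 0.4082, 0.8165).
r_{13} = e_1·w_3 = -4.2426; r_{23} = e_2·w_3 = -1.6330.
u_3 = w_3 + 4.2426·e_1 + 1.6330·e_2 = (1.6667, 1.6667, -1.6667).
‖u_3‖ = 2.8868, so e_3 = (0.5774, 0.5774, -0.5774).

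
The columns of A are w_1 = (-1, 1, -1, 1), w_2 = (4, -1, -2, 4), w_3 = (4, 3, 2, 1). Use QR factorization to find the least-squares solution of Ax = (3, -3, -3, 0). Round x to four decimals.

q_1 = w_1/‖w_1‖ = (-1, 1, -1, 1)/2.0000 = (-0.5000, 0.5000, -0.5000, 0.5000).
r_{12} = q_1·w_2 = 0.5000.
u_2 = w_2 − 0.5000·q_1 = (4.2500, -1.2500, -1.7500, 3.7500).
‖u_2‖ = 6.0622, so q_2 = (0.7011, -0.2062, -0.2887, 0.6186).
r_{13} = q_1·w_3 = -1.0000; r_{23} = q_2·w_3 = 2.2269.
u_3 = w_3 + 1.0000·q_1 − 2.2269·q_2 = (1.9388, 3.9592, 2.1429, 0.1224).
‖u_3‖ = 4.9031, so q_3 = (0.3954, 0.8075, 0.4370, 0.0250).
Qᵀb = (-1.5000, 3.5878, -2.5473).
Back-substitute: x_3 = -2.5473/4.9031 = -0.5195.
x_2 = (3.5878 − 2.2269·(-0.5195))/6.0622 = 0.7827.
x_1 = (-1.5000 − 0.5000·0.7827 + 1.0000·(-0.5195))/2.0000 = -1.2054.

x = (-1.2054, 0.7827, -0.5195)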